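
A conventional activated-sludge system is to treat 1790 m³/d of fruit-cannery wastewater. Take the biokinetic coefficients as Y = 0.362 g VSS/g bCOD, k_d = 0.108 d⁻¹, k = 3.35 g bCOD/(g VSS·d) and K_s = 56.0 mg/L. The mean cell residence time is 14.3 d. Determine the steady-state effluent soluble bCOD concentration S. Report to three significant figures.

S ≈ 9.63 mg/L

Effluent substrate depends only on kinetics and SRT: S = K_s(1 + k_d θ_c) / [θ_c(Yk − k_d) − 1] = 56.0 × (1 + 0.108 × 14.3) / [14.3 × (0.362 × 3.35 − 0.108) − 1] = 142.5 / 14.80 = 9.629 mg/L.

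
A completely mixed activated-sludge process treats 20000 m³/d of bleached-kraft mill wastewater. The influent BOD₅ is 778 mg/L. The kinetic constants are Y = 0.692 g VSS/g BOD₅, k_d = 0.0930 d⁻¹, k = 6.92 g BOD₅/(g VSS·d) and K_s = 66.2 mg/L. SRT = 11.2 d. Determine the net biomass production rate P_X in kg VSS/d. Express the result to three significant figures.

P_X ≈ 5260 kg VSS/d

For a completely mixed reactor with recycle the Lawrence–McCarty relation gives S = K_s·(1 + k_d·θ_c) / [θ_c·(Y·k − k_d) − 1] = 66.2 × (1 + 0.0930 × 11.2) / [11.2 × (0.692 × 6.92 − 0.0930) − 1] = 135.2 / 51.59 = 2.620 mg/L.
Observed yield with endogenous decay: Y_obs = Y / (1 + k_d·θ_c) = 0.692 / (1 + 0.0930 × 11.2) = 0.692 / 2.042 = 0.3389 g VSS/g BOD₅.
Substrate removed = Q·(S₀ − S) = 20000 m³/d × (778 − 2.62) g/m³ = 1.55×10^7 g/d = 15508 kg/d.
Net biomass production P_X = Y_obs × Q·(S₀ − S) = 0.3389 × 15508 = 5256 kg VSS/d.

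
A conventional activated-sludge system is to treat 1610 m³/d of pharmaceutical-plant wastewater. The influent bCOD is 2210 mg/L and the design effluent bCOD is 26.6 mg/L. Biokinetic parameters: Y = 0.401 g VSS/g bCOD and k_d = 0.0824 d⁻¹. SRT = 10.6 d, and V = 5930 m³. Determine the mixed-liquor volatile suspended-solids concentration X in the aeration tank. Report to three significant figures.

X = Y·Q·ΔS·θ_c / [V·(1 + k_d θ_c)] = 0.401 × 1610 × (2210 − 26.6) × 10.6 / [5930 × (1 + 0.0824 × 10.6)] = 1345 mg/L.

X ≈ 1340 mg/L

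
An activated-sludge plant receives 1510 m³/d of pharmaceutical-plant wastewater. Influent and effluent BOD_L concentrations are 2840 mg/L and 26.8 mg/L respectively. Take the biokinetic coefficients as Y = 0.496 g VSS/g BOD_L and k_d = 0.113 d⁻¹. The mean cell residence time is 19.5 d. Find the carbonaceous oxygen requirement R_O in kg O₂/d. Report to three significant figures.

Observed yield with endogenous decay: Y_obs = Y / (1 + k_d·θ_c) = 0.496 / (1 + 0.113 × 19.5) = 0.496 / 3.204 = 0.1548 g VSS/g BOD_L.
ΔS = 2840 − 26.8 = 2813 mg/L, so the substrate removal rate is 1510 × 2813/1000 = 4248 kg BOD_L/d.
Net sludge production P_X = 0.1548 × 4248 = 657.7 kg VSS/d.
Carbonaceous O₂ demand = substrate oxidised − cell-mass equivalent = 4248 − 1.42 × 657.7 = 3314 kg O₂/d.

R_O ≈ 3310 kg O₂/d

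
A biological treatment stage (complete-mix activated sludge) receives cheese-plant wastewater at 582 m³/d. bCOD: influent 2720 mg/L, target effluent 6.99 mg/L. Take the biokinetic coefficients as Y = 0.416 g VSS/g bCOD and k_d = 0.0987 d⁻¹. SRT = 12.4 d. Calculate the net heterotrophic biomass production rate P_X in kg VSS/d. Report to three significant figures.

P_X ≈ 295 kg VSS/d

Correct the yield for decay: Y_obs = Y/(1 + k_d θ_c) = 0.416 / (1 + 0.0987 × 12.4) = 0.416 / 2.224 = 0.1871.
Mass of bCOD removed per day: Q(S₀ − S) = 582 × 2713 g/m³ = 1579 kg/d.
So the net sludge growth is P_X = 0.1871 × 1579 = 295.4 kg VSS/d.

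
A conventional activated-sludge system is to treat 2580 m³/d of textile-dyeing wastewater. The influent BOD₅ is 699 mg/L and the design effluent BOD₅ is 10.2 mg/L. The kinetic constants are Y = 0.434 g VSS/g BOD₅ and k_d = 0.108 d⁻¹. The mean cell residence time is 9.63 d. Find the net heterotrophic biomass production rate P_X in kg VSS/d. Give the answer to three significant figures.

P_X ≈ 378 kg VSS/d

Observed yield with endogenous decay: Y_obs = Y / (1 + k_d·θ_c) = 0.434 / (1 + 0.108 × 9.63) = 0.434 / 2.040 = 0.2127 g VSS/g BOD₅.
Mass of BOD₅ removed per day: Q(S₀ − S) = 2580 × 688.8 g/m³ = 1777 kg/d.
Biomass produced: P_X = Y_obs·Q·ΔS = 0.2127 × 1777 ≈ 378.1 kg VSS/d.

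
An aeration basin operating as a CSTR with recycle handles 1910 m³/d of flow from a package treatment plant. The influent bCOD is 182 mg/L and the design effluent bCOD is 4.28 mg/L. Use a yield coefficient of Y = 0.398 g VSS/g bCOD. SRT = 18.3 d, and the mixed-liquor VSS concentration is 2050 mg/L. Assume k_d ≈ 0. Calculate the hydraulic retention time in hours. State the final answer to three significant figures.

V·X = Y·Q·ΔS·θ_c gives V = 0.398 × 1910 × (182 − 4.28) × 18.3 / 2050 = 1206 m³.
HRT = V/Q = 1206 m³ / 1910 m³·d⁻¹ = 0.6314 d × 24 = 15.15 h.

τ ≈ 15.2 h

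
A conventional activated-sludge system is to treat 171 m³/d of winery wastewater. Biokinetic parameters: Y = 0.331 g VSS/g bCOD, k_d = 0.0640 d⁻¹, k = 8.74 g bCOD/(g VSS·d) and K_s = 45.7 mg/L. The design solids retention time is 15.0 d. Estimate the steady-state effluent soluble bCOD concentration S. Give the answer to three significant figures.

S ≈ 2.16 mg/L

Effluent substrate depends only on kinetics and SRT: S = K_s(1 + k_d θ_c) / [θ_c(Yk − k_d) − 1] = 45.7 × (1 + 0.0640 × 15.0) / [15.0 × (0.331 × 8.74 − 0.0640) − 1] = 89.57 / 41.43 = 2.162 mg/L.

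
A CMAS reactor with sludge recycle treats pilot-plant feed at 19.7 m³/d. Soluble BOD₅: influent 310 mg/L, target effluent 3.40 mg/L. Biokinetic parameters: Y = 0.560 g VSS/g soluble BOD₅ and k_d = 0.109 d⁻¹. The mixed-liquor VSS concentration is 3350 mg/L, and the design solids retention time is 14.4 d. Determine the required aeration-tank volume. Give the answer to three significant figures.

Rearranging the biomass balance for a CMAS with decay, V = Y·Q·ΔS·θ_c / [X·(1+k_d θ_c)] = 0.560 × 19.7 × (310 − 3.40) × 14.4 / [3350 × (1 + 0.109 × 14.4)] = 4.87×10^4 / 8608 = 5.658 m³.

V ≈ 5.66 m³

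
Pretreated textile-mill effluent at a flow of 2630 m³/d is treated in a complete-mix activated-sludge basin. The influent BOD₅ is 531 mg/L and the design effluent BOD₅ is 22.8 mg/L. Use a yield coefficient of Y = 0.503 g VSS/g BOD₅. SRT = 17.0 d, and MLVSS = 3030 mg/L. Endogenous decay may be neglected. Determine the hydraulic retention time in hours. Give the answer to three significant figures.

V·X = Y·Q·ΔS·θ_c gives V = 0.503 × 2630 × (531 − 22.8) × 17.0 / 3030 = 3772 m³.
Hydraulic retention time τ = V/Q = 3772 / 2630 = 1.434 d = 34.42 h.

τ ≈ 34.4 h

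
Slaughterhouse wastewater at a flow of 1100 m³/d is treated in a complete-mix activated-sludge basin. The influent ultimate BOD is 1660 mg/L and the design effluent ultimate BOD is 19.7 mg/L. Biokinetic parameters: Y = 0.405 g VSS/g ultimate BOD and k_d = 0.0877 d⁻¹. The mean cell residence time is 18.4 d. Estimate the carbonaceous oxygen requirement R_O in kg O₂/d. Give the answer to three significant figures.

R_O ≈ 1410 kg O₂/d

Correct the yield for decay: Y_obs = Y/(1 + k_d θ_c) = 0.405 / (1 + 0.0877 × 18.4) = 0.405 / 2.614 = 0.1550.
Substrate removed = Q·(S₀ − S) = 1100 m³/d × (1660 − 19.7) g/m³ = 1.8×10^6 g/d = 1804 kg/d.
Biomass synthesised: P_X = Y_obs × 1804 = 279.6 kg VSS/d.
R_O = Q·(S₀ − S) − 1.42·P_X = 1804 − 1.42 × 279.6 = 1407 kg O₂/d.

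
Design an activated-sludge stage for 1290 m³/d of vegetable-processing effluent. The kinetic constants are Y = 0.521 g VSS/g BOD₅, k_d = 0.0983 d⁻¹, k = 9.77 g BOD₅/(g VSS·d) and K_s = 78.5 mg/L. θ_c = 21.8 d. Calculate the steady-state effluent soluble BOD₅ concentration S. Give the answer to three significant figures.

S ≈ 2.29 mg/L

For a completely mixed reactor with recycle the Lawrence–McCarty relation gives S = K_s·(1 + k_d·θ_c) / [θ_c·(Y·k − k_d) − 1] = 78.5 × (1 + 0.0983 × 21.8) / [21.8 × (0.521 × 9.77 − 0.0983) − 1] = 246.7 / 107.8 = 2.288 mg/L.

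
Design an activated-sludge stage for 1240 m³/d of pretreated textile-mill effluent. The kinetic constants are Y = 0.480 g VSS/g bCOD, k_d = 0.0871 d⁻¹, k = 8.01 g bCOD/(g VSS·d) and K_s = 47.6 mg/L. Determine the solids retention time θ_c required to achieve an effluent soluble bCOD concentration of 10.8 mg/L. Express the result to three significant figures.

θ_c ≈ 1.60 d

Specific growth rate at S = 10.8 mg/L: μ = YkS/(K_s+S) = 0.480·8.01·10.8/(47.6+10.8) = 0.7110 d⁻¹.
1/θ_c = 0.7110 − 0.0871 = 0.6239 d⁻¹, so θ_c = 1.603 d.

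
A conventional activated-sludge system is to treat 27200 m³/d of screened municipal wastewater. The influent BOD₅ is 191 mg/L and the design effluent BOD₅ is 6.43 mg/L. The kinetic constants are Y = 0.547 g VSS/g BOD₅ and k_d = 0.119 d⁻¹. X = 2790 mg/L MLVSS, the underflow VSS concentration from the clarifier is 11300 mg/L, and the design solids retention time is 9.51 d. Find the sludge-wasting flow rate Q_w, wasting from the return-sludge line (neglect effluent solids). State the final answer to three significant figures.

Rearranging the biomass balance for a CMAS with decay, V = Y·Q·ΔS·θ_c / [X·(1+k_d θ_c)] = 0.547 × 27200 × (191 − 6.43) × 9.51 / [2790 × (1 + 0.119 × 9.51)] = 2.61×10^7 / 5947 = 4391 m³.
θ_c = V·X/(Q_w·X_r) when wasting from the recycle, so Q_w = V·X/(θ_c·X_r) = 4391 × 2790 / (9.51 × 11300) = 114.0 m³/d.

Q_w ≈ 114 m³/d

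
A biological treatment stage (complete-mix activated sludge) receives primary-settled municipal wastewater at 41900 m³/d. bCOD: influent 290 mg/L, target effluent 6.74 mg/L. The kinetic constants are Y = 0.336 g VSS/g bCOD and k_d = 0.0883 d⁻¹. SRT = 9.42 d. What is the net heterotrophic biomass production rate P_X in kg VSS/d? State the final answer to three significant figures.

Correct the yield for decay: Y_obs = Y/(1 + k_d θ_c) = 0.336 / (1 + 0.0883 × 9.42) = 0.336 / 1.832 = 0.1834.
Mass of bCOD removed per day: Q(S₀ − S) = 41900 × 283.3 g/m³ = 11869 kg/d.
P_X = Y_obs · Q(S₀ − S) = 0.1834 × 11869 = 2177 kg VSS/d.

P_X ≈ 2180 kg VSS/d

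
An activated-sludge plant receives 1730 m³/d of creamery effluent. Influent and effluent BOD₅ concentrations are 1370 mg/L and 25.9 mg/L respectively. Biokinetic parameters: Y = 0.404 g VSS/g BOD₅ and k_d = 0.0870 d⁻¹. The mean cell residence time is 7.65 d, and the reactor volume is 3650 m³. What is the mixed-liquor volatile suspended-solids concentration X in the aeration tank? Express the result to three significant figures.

From V·X·(1 + k_d·θ_c) = Y·Q·(S₀ − S)·θ_c: X = 0.404 × 1730 × (1370 − 25.9) × 7.65 / [3650 × (1 + 0.0870 × 7.65)] = 1182 mg/L.

X ≈ 1180 mg/L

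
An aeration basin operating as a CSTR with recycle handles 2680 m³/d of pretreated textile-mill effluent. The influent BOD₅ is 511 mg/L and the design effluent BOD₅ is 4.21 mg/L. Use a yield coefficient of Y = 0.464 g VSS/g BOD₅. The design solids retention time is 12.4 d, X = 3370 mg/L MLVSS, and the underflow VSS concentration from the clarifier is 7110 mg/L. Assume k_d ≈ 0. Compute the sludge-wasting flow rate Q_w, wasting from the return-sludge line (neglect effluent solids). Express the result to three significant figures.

With k_d = 0 the design equation reduces to V = Y Q (S₀−S) θ_c / X = 0.464 × 2680 × (511 − 4.21) × 12.4 / 3370 = 2319 m³.
Q_w = (V·X)/(θ_c X_r) = 2319 × 3370 / (12.4 × 7110) = 88.64 m³/d.

Q_w ≈ 88.6 m³/d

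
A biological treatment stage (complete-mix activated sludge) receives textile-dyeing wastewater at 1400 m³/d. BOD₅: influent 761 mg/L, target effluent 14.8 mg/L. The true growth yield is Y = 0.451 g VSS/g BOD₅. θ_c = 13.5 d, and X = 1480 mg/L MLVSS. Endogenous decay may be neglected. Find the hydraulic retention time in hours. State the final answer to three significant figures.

V·X = Y·Q·ΔS·θ_c gives V = 0.451 × 1400 × (761 − 14.8) × 13.5 / 1480 = 4298 m³.
τ = V/Q = 4298/1400 = 3.070 d, or 73.67 h.

τ ≈ 73.7 h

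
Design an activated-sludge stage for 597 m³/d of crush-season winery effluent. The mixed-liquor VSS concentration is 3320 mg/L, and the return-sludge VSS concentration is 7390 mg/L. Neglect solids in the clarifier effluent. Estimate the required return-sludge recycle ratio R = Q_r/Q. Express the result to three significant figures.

R = Q_r/Q = X/(X_r − X) = 3320 / (7390 − 3320) = 0.8157.

R ≈ 0.816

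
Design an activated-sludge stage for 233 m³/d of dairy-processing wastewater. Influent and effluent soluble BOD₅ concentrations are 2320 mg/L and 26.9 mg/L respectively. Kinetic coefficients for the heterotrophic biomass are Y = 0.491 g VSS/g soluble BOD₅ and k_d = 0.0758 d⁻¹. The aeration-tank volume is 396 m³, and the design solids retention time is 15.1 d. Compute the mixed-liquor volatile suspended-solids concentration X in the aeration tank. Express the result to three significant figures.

From V·X·(1 + k_d·θ_c) = Y·Q·(S₀ − S)·θ_c: X = 0.491 × 233 × (2320 − 26.9) × 15.1 / [396 × (1 + 0.0758 × 15.1)] = 4664 mg/L.

X ≈ 4660 mg/L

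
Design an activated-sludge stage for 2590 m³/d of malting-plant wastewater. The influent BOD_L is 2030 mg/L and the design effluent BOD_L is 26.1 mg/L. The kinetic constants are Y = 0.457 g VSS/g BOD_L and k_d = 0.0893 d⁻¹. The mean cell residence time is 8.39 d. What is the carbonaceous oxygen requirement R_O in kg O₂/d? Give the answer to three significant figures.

R_O ≈ 3260 kg O₂/d

Y_obs = Y / (1 + k_d θ_c) = 0.457 / (1 + 0.0893 × 8.39) = 0.457 / 1.749 = 0.2613.
Q·(S₀ − S) = 2590 × (2030 − 26.1) × 10⁻³ = 5190 kg/d removed.
Biomass synthesised: P_X = Y_obs × 5190 = 1356 kg VSS/d.
Carbonaceous O₂ demand = substrate oxidised − cell-mass equivalent = 5190 − 1.42 × 1356 = 3265 kg O₂/d.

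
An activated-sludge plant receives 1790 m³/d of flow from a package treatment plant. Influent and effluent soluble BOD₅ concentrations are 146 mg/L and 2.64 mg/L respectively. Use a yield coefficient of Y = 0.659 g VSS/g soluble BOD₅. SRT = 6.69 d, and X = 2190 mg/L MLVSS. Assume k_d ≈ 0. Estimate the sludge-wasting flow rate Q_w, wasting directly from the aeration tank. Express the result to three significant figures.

Biomass mass balance (decay neglected): V·X = Y·Q·(S₀ − S)·θ_c, so V = 0.659 × 1790 × (146 − 2.64) × 6.69 / 2190 = 516.6 m³.
With mixed-liquor wasting, θ_c = V/Q_w, so Q_w = V/θ_c = 516.6/6.69 = 77.22 m³/d.

Q_w ≈ 77.2 m³/d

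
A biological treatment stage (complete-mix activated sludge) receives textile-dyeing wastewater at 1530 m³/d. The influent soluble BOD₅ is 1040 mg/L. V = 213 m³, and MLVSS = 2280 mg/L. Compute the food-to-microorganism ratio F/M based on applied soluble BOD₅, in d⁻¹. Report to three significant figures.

F/M = applied load / biomass = Q·S₀/(V·X) = 1530 × 1040 / (213.0 × 2280) = 3.277 d⁻¹.

F/M ≈ 3.28 d⁻¹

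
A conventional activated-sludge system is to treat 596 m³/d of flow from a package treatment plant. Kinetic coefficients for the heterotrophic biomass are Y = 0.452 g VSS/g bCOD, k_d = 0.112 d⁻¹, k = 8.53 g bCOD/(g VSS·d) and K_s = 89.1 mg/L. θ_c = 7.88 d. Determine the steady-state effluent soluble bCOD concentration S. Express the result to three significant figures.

For a completely mixed reactor with recycle the Lawrence–McCarty relation gives S = K_s·(1 + k_d·θ_c) / [θ_c·(Y·k − k_d) − 1] = 89.1 × (1 + 0.112 × 7.88) / [7.88 × (0.452 × 8.53 − 0.112) − 1] = 167.7 / 28.50 = 5.886 mg/L.

S ≈ 5.89 mg/L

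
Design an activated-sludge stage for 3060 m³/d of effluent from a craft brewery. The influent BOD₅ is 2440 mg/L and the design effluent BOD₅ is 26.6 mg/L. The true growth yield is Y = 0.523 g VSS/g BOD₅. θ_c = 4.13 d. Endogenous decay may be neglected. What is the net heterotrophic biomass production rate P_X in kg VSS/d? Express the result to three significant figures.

With endogenous decay neglected, the observed yield equals the true yield: Y_obs = Y = 0.523 g VSS/g BOD₅.
ΔS = 2440 − 26.6 = 2413 mg/L, so the substrate removal rate is 3060 × 2413/1000 = 7385 kg BOD₅/d.
P_X = Y_obs · Q(S₀ − S) = 0.5230 × 7385 = 3862 kg VSS/d.

P_X ≈ 3860 kg VSS/d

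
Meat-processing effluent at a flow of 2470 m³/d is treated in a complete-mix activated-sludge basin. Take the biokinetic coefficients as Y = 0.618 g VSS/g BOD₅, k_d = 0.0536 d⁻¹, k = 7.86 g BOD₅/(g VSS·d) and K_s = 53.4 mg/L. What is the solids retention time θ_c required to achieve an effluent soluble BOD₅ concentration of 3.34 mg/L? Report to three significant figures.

θ_c ≈ 4.30 d

At the target effluent, Y k S/(K_s+S) = 0.618×7.86×3.34/56.74 = 0.2859 d⁻¹.
θ_c = 1/(μ − k_d) = 1/(0.2859 − 0.0536) = 1/0.2323 = 4.304 d.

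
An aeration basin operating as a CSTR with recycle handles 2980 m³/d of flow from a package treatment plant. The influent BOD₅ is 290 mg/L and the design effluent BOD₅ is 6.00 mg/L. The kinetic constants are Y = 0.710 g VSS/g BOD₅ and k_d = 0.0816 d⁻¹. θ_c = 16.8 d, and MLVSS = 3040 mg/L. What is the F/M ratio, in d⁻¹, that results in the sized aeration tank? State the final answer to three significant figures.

Steady-state biomass mass balance: V·X·(1 + k_d·θ_c) = Y·Q·(S₀ − S)·θ_c, so V = 0.710 × 2980 × (290 − 6.00) × 16.8 / [3040 × (1 + 0.0816 × 16.8)] = 1.01×10^7 / 7207 = 1401 m³.
F/M = Q·S₀ / (V·X) = 2980 × 290 / (1401 × 3040) = 0.2030 g BOD₅·(g VSS·d)⁻¹.

F/M ≈ 0.203 d⁻¹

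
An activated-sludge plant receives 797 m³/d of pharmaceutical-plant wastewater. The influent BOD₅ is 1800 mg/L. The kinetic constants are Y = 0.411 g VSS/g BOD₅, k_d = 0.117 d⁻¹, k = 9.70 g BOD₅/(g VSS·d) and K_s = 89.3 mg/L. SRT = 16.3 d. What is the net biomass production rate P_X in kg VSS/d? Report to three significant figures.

P_X ≈ 202 kg VSS/d

From the Monod/SRT balance for a CMAS, S = K_s·(1+k_d θ_c)/[θ_c·(Y k − k_d) − 1] = 89.3 × (1 + 0.117 × 16.3) / [16.3 × (0.411 × 9.70 − 0.117) − 1] = 259.6 / 62.08 = 4.182 mg/L.
The observed yield is Y_obs = Y/(1 + k_d·θ_c) = 0.411 / (1 + 0.117 × 16.3) = 0.411 / 2.907 = 0.1414 g VSS per g BOD₅ removed.
ΔS = 1800 − 4.18 = 1796 mg/L, so the substrate removal rate is 797 × 1796/1000 = 1431 kg BOD₅/d.
P_X = Y_obs · Q(S₀ − S) = 0.1414 × 1431 = 202.3 kg VSS/d.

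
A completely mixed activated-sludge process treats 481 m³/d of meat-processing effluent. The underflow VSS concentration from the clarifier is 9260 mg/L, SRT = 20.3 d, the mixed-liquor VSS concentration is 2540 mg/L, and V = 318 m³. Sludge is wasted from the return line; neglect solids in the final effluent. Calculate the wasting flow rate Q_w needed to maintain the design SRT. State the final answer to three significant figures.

Wasting from the return line (neglecting effluent solids): Q_w = V·X / (θ_c·X_r) = 318.0 × 2540 / (20.3 × 9260) = 4.297 m³/d.

Q_w ≈ 4.30 m³/d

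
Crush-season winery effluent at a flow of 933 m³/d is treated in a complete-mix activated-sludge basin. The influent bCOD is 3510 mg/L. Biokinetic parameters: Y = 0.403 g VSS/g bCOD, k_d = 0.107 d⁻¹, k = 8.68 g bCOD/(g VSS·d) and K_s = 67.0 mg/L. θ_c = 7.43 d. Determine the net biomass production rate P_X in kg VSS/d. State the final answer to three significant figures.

Effluent substrate depends only on kinetics and SRT: S = K_s(1 + k_d θ_c) / [θ_c(Yk − k_d) − 1] = 67.0 × (1 + 0.107 × 7.43) / [7.43 × (0.403 × 8.68 − 0.107) − 1] = 120.3 / 24.20 = 4.971 mg/L.
Observed yield with endogenous decay: Y_obs = Y / (1 + k_d·θ_c) = 0.403 / (1 + 0.107 × 7.43) = 0.403 / 1.795 = 0.2245 g VSS/g bCOD.
Mass of bCOD removed per day: Q(S₀ − S) = 933 × 3505 g/m³ = 3270 kg/d.
Biomass produced: P_X = Y_obs·Q·ΔS = 0.2245 × 3270 ≈ 734.2 kg VSS/d.

P_X ≈ 734 kg VSS/d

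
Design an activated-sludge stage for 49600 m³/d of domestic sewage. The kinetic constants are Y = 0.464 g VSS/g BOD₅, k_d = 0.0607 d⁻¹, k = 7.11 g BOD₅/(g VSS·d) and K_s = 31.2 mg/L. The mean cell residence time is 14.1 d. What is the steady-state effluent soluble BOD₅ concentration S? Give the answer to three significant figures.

From the Monod/SRT balance for a CMAS, S = K_s·(1+k_d θ_c)/[θ_c·(Y k − k_d) − 1] = 31.2 × (1 + 0.0607 × 14.1) / [14.1 × (0.464 × 7.11 − 0.0607) − 1] = 57.90 / 44.66 = 1.297 mg/L.

S ≈ 1.30 mg/L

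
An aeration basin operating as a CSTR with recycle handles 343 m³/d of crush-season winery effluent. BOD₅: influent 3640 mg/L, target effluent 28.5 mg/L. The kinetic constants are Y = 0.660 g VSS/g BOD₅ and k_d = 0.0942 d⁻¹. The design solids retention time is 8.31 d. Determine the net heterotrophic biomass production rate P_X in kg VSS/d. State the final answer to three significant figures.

P_X ≈ 459 kg VSS/d

Y_obs = Y / (1 + k_d θ_c) = 0.660 / (1 + 0.0942 × 8.31) = 0.660 / 1.783 = 0.3702.
Substrate removed = Q·(S₀ − S) = 343 m³/d × (3640 − 28.5) g/m³ = 1.24×10^6 g/d = 1239 kg/d.
Net biomass production P_X = Y_obs × Q·(S₀ − S) = 0.3702 × 1239 = 458.6 kg VSS/d.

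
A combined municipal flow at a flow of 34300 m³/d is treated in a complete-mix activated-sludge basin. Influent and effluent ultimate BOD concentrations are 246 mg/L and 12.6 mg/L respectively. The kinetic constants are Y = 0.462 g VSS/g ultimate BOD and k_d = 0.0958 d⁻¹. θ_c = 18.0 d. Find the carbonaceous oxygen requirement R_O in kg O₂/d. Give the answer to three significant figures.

R_O ≈ 6080 kg O₂/d

Correct the yield for decay: Y_obs = Y/(1 + k_d θ_c) = 0.462 / (1 + 0.0958 × 18.0) = 0.462 / 2.724 = 0.1696.
ΔS = 246 − 12.6 = 233.4 mg/L, so the substrate removal rate is 34300 × 233.4/1000 = 8006 kg ultimate BOD/d.
P_X = Y_obs·Q·(S₀ − S) = 0.1696 × 8006 = 1358 kg VSS/d.
R_O = Q·(S₀ − S) − 1.42·P_X = 8006 − 1.42 × 1358 = 6078 kg O₂/d.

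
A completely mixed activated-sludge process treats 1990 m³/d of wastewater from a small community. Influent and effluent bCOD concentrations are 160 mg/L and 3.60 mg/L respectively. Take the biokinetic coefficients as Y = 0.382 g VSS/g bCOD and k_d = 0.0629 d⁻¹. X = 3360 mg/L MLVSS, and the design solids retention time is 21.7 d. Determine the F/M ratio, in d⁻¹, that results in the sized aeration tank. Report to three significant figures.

From the SRT design equation V = Y Q (S₀−S) θ_c / [X (1 + k_d θ_c)] = 0.382 × 1990 × (160 − 3.60) × 21.7 / [3360 × (1 + 0.0629 × 21.7)] = 2.58×10^6 / 7946 = 324.7 m³.
Food-to-microorganism ratio F/M = Q S₀ / (V X) = 1990 × 160 / (324.7 × 3360) = 0.2919 d⁻¹.

F/M ≈ 0.292 d⁻¹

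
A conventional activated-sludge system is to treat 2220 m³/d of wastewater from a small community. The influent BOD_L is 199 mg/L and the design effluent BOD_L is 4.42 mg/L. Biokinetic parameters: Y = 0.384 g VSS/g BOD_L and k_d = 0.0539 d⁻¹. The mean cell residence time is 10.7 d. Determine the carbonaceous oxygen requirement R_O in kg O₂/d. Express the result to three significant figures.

Observed yield with endogenous decay: Y_obs = Y / (1 + k_d·θ_c) = 0.384 / (1 + 0.0539 × 10.7) = 0.384 / 1.577 = 0.2435 g VSS/g BOD_L.
Substrate removed = Q·(S₀ − S) = 2220 m³/d × (199 − 4.42) g/m³ = 4.32×10^5 g/d = 432.0 kg/d.
P_X = Y_obs·Q·(S₀ − S) = 0.2435 × 432.0 = 105.2 kg VSS/d.
R_O = Q·(S₀ − S) − 1.42·P_X = 432.0 − 1.42 × 105.2 = 282.6 kg O₂/d.

R_O ≈ 283 kg O₂/d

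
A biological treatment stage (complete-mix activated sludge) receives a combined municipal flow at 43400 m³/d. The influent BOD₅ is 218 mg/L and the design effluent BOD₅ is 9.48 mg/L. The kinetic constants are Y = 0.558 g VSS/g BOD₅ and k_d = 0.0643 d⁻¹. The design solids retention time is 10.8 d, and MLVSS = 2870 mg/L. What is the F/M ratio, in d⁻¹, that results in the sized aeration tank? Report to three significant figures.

Steady-state biomass mass balance: V·X·(1 + k_d·θ_c) = Y·Q·(S₀ − S)·θ_c, so V = 0.558 × 43400 × (218 − 9.48) × 10.8 / [2870 × (1 + 0.0643 × 10.8)] = 5.45×10^7 / 4863 = 11215 m³.
F/M = applied load / biomass = Q·S₀/(V·X) = 43400 × 218 / (11215 × 2870) = 0.2940 d⁻¹.

F/M ≈ 0.294 d⁻¹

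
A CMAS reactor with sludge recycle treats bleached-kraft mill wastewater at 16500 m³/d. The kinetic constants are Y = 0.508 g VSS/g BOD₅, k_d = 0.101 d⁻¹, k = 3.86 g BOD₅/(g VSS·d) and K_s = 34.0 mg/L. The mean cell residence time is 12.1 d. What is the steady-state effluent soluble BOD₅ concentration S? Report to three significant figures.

S ≈ 3.51 mg/L

For a completely mixed reactor with recycle the Lawrence–McCarty relation gives S = K_s·(1 + k_d·θ_c) / [θ_c·(Y·k − k_d) − 1] = 34.0 × (1 + 0.101 × 12.1) / [12.1 × (0.508 × 3.86 − 0.101) − 1] = 75.55 / 21.50 = 3.513 mg/L.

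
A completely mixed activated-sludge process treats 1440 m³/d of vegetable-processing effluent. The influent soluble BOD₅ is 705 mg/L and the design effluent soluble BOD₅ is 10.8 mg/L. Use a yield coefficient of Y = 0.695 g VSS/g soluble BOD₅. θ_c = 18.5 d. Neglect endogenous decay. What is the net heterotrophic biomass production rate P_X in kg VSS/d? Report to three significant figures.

P_X ≈ 695 kg VSS/d

With endogenous decay neglected, the observed yield equals the true yield: Y_obs = Y = 0.695 g VSS/g soluble BOD₅.
Substrate removed = Q·(S₀ − S) = 1440 m³/d × (705 − 10.8) g/m³ = 10×10^5 g/d = 999.6 kg/d.
Biomass produced: P_X = Y_obs·Q·ΔS = 0.6950 × 999.6 ≈ 694.8 kg VSS/d.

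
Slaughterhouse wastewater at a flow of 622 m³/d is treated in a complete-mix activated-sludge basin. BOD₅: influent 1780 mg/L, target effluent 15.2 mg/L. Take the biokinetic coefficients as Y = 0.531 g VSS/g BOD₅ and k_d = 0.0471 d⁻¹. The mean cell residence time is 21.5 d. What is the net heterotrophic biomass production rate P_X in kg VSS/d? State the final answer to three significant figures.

The observed yield is Y_obs = Y/(1 + k_d·θ_c) = 0.531 / (1 + 0.0471 × 21.5) = 0.531 / 2.013 = 0.2638 g VSS per g BOD₅ removed.
Q·(S₀ − S) = 622 × (1780 − 15.2) × 10⁻³ = 1098 kg/d removed.
P_X = Y_obs · Q(S₀ − S) = 0.2638 × 1098 = 289.6 kg VSS/d.

P_X ≈ 290 kg VSS/d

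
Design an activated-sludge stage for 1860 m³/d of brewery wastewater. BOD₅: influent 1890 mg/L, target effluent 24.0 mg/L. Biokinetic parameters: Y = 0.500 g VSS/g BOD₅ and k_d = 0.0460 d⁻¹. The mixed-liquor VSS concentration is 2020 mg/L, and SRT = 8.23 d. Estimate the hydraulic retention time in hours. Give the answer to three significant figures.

Steady-state biomass mass balance: V·X·(1 + k_d·θ_c) = Y·Q·(S₀ − S)·θ_c, so V = 0.500 × 1860 × (1890 − 24.0) × 8.23 / [2020 × (1 + 0.0460 × 8.23)] = 1.43×10^7 / 2785 = 5129 m³.
HRT = V/Q = 5129 m³ / 1860 m³·d⁻¹ = 2.757 d × 24 = 66.18 h.

τ ≈ 66.2 h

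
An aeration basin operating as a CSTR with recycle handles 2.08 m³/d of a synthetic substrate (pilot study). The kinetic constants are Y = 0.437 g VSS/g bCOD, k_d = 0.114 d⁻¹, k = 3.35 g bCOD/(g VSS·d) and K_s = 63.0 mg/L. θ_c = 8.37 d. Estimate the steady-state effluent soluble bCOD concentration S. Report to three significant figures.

S ≈ 12.0 mg/L

From the Monod/SRT balance for a CMAS, S = K_s·(1+k_d θ_c)/[θ_c·(Y k − k_d) − 1] = 63.0 × (1 + 0.114 × 8.37) / [8.37 × (0.437 × 3.35 − 0.114) − 1] = 123.1 / 10.30 = 11.95 mg/L.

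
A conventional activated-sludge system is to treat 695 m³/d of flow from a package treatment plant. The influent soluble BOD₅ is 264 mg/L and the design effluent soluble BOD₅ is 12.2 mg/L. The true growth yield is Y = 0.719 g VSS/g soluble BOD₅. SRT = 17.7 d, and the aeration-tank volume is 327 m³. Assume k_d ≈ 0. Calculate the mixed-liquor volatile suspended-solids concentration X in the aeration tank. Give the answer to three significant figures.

X ≈ 6810 mg/L

From V·X = Y·Q·(S₀ − S)·θ_c (decay neglected): X = 0.719 × 695 × (264 − 12.2) × 17.7 / 327 = 6811 mg/L.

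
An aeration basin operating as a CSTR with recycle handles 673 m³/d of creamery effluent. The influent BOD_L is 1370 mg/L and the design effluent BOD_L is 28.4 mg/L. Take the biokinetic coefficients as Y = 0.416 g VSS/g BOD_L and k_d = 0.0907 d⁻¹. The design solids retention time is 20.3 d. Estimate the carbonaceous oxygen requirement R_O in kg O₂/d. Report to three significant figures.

Y_obs = Y / (1 + k_d θ_c) = 0.416 / (1 + 0.0907 × 20.3) = 0.416 / 2.841 = 0.1464.
Substrate removed = Q·(S₀ − S) = 673 m³/d × (1370 − 28.4) g/m³ = 9.03×10^5 g/d = 902.9 kg/d.
Biomass synthesised: P_X = Y_obs × 902.9 = 132.2 kg VSS/d.
Carbonaceous O₂ demand = substrate oxidised − cell-mass equivalent = 902.9 − 1.42 × 132.2 = 715.2 kg O₂/d.

R_O ≈ 715 kg O₂/d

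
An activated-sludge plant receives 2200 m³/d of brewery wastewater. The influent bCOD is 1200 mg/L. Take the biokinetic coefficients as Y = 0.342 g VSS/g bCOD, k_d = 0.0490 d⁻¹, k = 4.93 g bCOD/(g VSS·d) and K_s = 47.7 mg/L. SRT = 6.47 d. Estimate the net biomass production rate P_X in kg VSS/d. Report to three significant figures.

P_X ≈ 682 kg VSS/d

From the Monod/SRT balance for a CMAS, S = K_s·(1+k_d θ_c)/[θ_c·(Y k − k_d) − 1] = 47.7 × (1 + 0.0490 × 6.47) / [6.47 × (0.342 × 4.93 − 0.0490) − 1] = 62.82 / 9.592 = 6.550 mg/L.
Y_obs = Y / (1 + k_d θ_c) = 0.342 / (1 + 0.0490 × 6.47) = 0.342 / 1.317 = 0.2597.
Substrate removed = Q·(S₀ − S) = 2200 m³/d × (1200 − 6.55) g/m³ = 2.63×10^6 g/d = 2626 kg/d.
Biomass produced: P_X = Y_obs·Q·ΔS = 0.2597 × 2626 ≈ 681.8 kg VSS/d.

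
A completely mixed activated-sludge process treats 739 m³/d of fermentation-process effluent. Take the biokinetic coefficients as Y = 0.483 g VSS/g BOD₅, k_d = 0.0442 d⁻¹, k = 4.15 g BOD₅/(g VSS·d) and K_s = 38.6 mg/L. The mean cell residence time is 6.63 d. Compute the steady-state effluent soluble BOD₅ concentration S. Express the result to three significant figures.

Effluent substrate depends only on kinetics and SRT: S = K_s(1 + k_d θ_c) / [θ_c(Yk − k_d) − 1] = 38.6 × (1 + 0.0442 × 6.63) / [6.63 × (0.483 × 4.15 − 0.0442) − 1] = 49.91 / 12.00 = 4.161 mg/L.

S ≈ 4.16 mg/L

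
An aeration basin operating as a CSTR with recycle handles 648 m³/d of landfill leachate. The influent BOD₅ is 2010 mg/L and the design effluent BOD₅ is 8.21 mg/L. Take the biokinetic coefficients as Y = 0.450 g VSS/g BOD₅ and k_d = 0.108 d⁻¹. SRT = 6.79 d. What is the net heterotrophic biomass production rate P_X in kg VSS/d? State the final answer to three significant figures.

Observed yield with endogenous decay: Y_obs = Y / (1 + k_d·θ_c) = 0.450 / (1 + 0.108 × 6.79) = 0.450 / 1.733 = 0.2596 g VSS/g BOD₅.
Substrate removed = Q·(S₀ − S) = 648 m³/d × (2010 − 8.21) g/m³ = 1.3×10^6 g/d = 1297 kg/d.
P_X = Y_obs · Q(S₀ − S) = 0.2596 × 1297 = 336.8 kg VSS/d.

P_X ≈ 337 kg VSS/d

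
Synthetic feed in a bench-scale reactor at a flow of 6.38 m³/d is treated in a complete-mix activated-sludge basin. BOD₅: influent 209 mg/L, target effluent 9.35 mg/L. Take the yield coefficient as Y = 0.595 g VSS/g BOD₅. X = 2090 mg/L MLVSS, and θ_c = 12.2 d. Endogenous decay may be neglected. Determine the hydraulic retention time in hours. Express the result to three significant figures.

With k_d = 0 the design equation reduces to V = Y Q (S₀−S) θ_c / X = 0.595 × 6.38 × (209 − 9.35) × 12.2 / 2090 = 4.424 m³.
HRT = V/Q = 4.424 m³ / 6.38 m³·d⁻¹ = 0.6934 d × 24 = 16.64 h.

τ ≈ 16.6 h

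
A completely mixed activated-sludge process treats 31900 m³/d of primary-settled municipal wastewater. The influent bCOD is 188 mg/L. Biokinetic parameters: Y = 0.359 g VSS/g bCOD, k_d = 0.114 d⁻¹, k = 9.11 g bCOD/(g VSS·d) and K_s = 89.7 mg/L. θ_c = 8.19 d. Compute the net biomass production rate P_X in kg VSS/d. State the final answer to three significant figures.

For a completely mixed reactor with recycle the Lawrence–McCarty relation gives S = K_s·(1 + k_d·θ_c) / [θ_c·(Y·k − k_d) − 1] = 89.7 × (1 + 0.114 × 8.19) / [8.19 × (0.359 × 9.11 − 0.114) − 1] = 173.4 / 24.85 = 6.979 mg/L.
Correct the yield for decay: Y_obs = Y/(1 + k_d θ_c) = 0.359 / (1 + 0.114 × 8.19) = 0.359 / 1.934 = 0.1857.
Mass of bCOD removed per day: Q(S₀ − S) = 31900 × 181.0 g/m³ = 5775 kg/d.
Net biomass production P_X = Y_obs × Q·(S₀ − S) = 0.1857 × 5775 = 1072 kg VSS/d.

P_X ≈ 1070 kg VSS/d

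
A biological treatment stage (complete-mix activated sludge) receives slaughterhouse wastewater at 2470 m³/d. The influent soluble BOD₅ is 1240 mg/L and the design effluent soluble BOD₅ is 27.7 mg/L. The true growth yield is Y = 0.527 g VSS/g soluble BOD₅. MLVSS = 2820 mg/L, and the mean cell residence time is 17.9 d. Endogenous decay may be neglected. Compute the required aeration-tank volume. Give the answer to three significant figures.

V·X = Y·Q·ΔS·θ_c gives V = 0.527 × 2470 × (1240 − 27.7) × 17.9 / 2820 = 10017 m³.

V ≈ 10000 m³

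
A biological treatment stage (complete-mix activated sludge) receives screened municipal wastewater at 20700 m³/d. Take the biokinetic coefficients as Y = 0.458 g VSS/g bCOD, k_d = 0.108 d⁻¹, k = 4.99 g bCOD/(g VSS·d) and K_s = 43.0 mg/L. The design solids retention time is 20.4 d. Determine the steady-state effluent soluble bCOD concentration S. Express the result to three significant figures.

S ≈ 3.17 mg/L

From the Monod/SRT balance for a CMAS, S = K_s·(1+k_d θ_c)/[θ_c·(Y k − k_d) − 1] = 43.0 × (1 + 0.108 × 20.4) / [20.4 × (0.458 × 4.99 − 0.108) − 1] = 137.7 / 43.42 = 3.172 mg/L.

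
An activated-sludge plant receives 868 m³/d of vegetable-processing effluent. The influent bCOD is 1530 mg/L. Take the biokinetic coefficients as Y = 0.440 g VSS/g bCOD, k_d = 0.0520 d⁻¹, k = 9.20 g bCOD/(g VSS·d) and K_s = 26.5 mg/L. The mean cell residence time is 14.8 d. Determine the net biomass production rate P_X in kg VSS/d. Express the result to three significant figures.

P_X ≈ 330 kg VSS/d

For a completely mixed reactor with recycle the Lawrence–McCarty relation gives S = K_s·(1 + k_d·θ_c) / [θ_c·(Y·k − k_d) − 1] = 26.5 × (1 + 0.0520 × 14.8) / [14.8 × (0.440 × 9.20 − 0.0520) − 1] = 46.89 / 58.14 = 0.8066 mg/L.
Correct the yield for decay: Y_obs = Y/(1 + k_d θ_c) = 0.440 / (1 + 0.0520 × 14.8) = 0.440 / 1.770 = 0.2486.
Mass of bCOD removed per day: Q(S₀ − S) = 868 × 1529 g/m³ = 1327 kg/d.
Net biomass production P_X = Y_obs × Q·(S₀ − S) = 0.2486 × 1327 = 330.0 kg VSS/d.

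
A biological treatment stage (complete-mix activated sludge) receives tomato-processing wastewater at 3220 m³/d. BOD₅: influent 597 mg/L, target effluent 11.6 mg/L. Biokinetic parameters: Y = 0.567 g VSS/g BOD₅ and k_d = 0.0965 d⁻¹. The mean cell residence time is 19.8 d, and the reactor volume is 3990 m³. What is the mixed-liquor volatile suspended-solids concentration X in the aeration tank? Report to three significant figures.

From V·X·(1 + k_d·θ_c) = Y·Q·(S₀ − S)·θ_c: X = 0.567 × 3220 × (597 − 11.6) × 19.8 / [3990 × (1 + 0.0965 × 19.8)] = 1822 mg/L.

X ≈ 1820 mg/L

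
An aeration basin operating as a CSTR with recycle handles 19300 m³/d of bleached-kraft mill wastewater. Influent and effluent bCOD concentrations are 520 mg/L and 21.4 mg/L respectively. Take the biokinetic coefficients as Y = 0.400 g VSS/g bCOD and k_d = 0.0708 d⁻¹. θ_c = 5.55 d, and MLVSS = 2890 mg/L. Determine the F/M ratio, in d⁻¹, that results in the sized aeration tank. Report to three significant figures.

Rearranging the biomass balance for a CMAS with decay, V = Y·Q·ΔS·θ_c / [X·(1+k_d θ_c)] = 0.400 × 19300 × (520 − 21.4) × 5.55 / [2890 × (1 + 0.0708 × 5.55)] = 2.14×10^7 / 4026 = 5307 m³.
Food-to-microorganism ratio F/M = Q S₀ / (V X) = 19300 × 520 / (5307 × 2890) = 0.6544 d⁻¹.

F/M ≈ 0.654 d⁻¹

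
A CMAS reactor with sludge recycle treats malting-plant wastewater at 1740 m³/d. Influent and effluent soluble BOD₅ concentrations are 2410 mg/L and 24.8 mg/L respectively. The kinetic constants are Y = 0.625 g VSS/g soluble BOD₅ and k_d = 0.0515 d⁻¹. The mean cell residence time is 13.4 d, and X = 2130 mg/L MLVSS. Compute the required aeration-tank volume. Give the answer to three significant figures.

From the SRT design equation V = Y Q (S₀−S) θ_c / [X (1 + k_d θ_c)] = 0.625 × 1740 × (2410 − 24.8) × 13.4 / [2130 × (1 + 0.0515 × 13.4)] = 3.48×10^7 / 3600 = 9655 m³.

V ≈ 9660 m³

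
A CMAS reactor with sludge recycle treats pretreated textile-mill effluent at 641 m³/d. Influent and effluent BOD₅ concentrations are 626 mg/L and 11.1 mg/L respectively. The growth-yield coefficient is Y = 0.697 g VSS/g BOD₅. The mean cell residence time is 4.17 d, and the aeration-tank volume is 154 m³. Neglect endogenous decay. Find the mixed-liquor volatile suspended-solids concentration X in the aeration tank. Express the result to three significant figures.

X ≈ 7440 mg/L

X = Y·Q·ΔS·θ_c / V = 0.697 × 641 × (626 − 11.1) × 4.17 / 154 = 7439 mg/L.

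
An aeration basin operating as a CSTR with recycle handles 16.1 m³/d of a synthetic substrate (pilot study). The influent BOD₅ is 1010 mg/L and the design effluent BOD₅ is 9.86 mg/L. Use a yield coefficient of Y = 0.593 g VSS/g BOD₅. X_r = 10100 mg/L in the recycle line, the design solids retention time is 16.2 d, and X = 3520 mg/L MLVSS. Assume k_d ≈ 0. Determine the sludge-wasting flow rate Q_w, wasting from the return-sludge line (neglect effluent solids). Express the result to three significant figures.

V·X = Y·Q·ΔS·θ_c gives V = 0.593 × 16.1 × (1010 − 9.86) × 16.2 / 3520 = 43.95 m³.
Q_w = (V·X)/(θ_c X_r) = 43.95 × 3520 / (16.2 × 10100) = 0.9454 m³/d.

Q_w ≈ 0.945 m³/d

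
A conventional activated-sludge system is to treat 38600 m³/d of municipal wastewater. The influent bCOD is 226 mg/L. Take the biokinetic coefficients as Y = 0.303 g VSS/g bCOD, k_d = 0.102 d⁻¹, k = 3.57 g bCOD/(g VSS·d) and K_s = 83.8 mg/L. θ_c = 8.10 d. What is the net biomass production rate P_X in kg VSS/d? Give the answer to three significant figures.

P_X ≈ 1310 kg VSS/d

From the Monod/SRT balance for a CMAS, S = K_s·(1+k_d θ_c)/[θ_c·(Y k − k_d) − 1] = 83.8 × (1 + 0.102 × 8.10) / [8.10 × (0.303 × 3.57 − 0.102) − 1] = 153.0 / 6.936 = 22.07 mg/L.
Y_obs = Y / (1 + k_d θ_c) = 0.303 / (1 + 0.102 × 8.10) = 0.303 / 1.826 = 0.1659.
Substrate removed = Q·(S₀ − S) = 38600 m³/d × (226 − 22.1) g/m³ = 7.87×10^6 g/d = 7871 kg/d.
Biomass produced: P_X = Y_obs·Q·ΔS = 0.1659 × 7871 ≈ 1306 kg VSS/d.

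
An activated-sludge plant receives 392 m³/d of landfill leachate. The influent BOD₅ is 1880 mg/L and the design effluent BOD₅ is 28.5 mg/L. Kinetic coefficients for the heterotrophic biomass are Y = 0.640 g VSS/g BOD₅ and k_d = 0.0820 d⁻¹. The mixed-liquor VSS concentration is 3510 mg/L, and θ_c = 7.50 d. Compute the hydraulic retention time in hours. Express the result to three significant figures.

Rearranging the biomass balance for a CMAS with decay, V = Y·Q·ΔS·θ_c / [X·(1+k_d θ_c)] = 0.640 × 392 × (1880 − 28.5) × 7.50 / [3510 × (1 + 0.0820 × 7.50)] = 3.48×10^6 / 5669 = 614.6 m³.
τ = V/Q = 614.6/392 = 1.568 d, or 37.63 h.

τ ≈ 37.6 h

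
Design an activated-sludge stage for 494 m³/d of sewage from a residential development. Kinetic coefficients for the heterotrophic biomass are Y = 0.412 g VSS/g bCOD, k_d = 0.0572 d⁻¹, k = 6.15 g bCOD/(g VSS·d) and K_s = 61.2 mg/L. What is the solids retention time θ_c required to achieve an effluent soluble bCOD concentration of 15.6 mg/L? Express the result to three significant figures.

θ_c ≈ 2.19 d

At the target effluent, Y k S/(K_s+S) = 0.412×6.15×15.6/76.80 = 0.5147 d⁻¹.
Then 1/θ_c = μ − k_d = 0.5147 − 0.0572 = 0.4575 d⁻¹, giving θ_c = 2.186 d.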